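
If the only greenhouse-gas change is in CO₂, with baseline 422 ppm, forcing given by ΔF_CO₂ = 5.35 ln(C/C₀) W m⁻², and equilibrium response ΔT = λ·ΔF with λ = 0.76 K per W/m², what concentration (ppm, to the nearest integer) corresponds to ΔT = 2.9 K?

Required forcing: ΔF = ΔT/λ = 2.9/0.76 = 3.8158 W/m².
Then ln(C/422) = ΔF/5.35 = 3.8158/5.35 = 0.71323.
So C = 422 × e^0.71323 = 422 × 2.04057 = 861.12 ppm.

C ≈ 861 ppm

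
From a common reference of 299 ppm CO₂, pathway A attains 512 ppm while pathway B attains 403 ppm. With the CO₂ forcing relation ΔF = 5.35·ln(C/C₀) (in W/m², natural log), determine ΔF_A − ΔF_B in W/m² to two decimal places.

ΔF_A − ΔF_B = 1.28 W/m²

ΔF_A = 5.35 ln(512/299) = 5.35 × 0.53788 = 2.8777 W/m².
ΔF_B = 5.35 ln(403/299) = 5.35 × 0.29849 = 1.5969 W/m².
Difference: 2.8777 − 1.5969 = 1.2808 W/m².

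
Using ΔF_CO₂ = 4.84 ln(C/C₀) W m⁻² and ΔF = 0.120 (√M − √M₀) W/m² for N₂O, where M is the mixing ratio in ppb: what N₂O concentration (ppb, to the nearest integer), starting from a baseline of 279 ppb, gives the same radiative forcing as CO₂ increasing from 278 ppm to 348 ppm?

M ≈ 664 ppb

CO₂ forcing: 4.84 × ln(348/278) = 4.84 × 0.224581 = 1.08697 W/m².
Set 0.120(√M − √279) = 1.08697: √M = 1.08697/0.120 + √279 = 9.0581 + 16.7033 = 25.7614.
M = (25.7614)² = 663.65 ppb.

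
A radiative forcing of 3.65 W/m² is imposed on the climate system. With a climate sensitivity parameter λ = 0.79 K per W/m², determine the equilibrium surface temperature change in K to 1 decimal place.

ΔT = λ ΔF = 0.79 × 3.65 = 2.8835 K.

ΔT = 2.9 K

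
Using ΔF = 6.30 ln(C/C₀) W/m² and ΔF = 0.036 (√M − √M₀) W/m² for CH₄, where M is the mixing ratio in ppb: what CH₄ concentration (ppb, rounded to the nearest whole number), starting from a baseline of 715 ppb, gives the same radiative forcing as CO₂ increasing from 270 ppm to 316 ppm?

M ≈ 2945 ppb

CO₂ forcing: 6.30 × ln(316/270) = 6.30 × 0.157320 = 0.99112 W/m².
Set 0.036(√M − √715) = 0.99112: √M = 0.99112/0.036 + √715 = 27.5311 + 26.7395 = 54.2706.
M = (54.2706)² = 2945.30 ppb.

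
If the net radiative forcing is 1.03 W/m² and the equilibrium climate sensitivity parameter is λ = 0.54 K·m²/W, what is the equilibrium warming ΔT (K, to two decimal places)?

ΔT = 0.56 K

ΔT = λ ΔF = 0.54 × 1.03 = 0.5562 K.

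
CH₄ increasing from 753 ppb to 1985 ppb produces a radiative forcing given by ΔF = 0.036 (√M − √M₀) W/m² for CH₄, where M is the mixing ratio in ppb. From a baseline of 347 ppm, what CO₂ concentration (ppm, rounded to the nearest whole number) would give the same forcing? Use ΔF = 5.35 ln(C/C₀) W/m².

CH₄ forcing: 0.036 × (√1985 − √753) = 0.036 × (44.5533 − 27.4408) = 0.036 × 17.1125 = 0.61605 W/m².
Set 5.35 ln(C/347) = 0.61605: ln(C/347) = 0.61605/5.35 = 0.11515, so C = 347 × e^0.11515 = 347 × 1.12204 = 389.35 ppm.

C ≈ 389 ppm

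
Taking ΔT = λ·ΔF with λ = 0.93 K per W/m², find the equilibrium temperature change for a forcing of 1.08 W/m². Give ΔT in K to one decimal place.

ΔT = λ ΔF = 0.93 × 1.08 = 1.0044 K.

ΔT = 1.0 K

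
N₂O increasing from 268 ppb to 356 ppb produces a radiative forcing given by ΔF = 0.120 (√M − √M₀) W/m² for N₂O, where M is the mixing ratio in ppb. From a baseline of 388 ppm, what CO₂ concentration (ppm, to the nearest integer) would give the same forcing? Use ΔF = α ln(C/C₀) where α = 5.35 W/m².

C ≈ 410 ppm

N₂O forcing: 0.120 × (√356 − √268) = 0.120 × (18.8680 − 16.3707) = 0.120 × 2.4973 = 0.29968 W/m².
Set 5.35 ln(C/388) = 0.29968: ln(C/388) = 0.29968/5.35 = 0.05601, so C = 388 × e^0.05601 = 388 × 1.05761 = 410.35 ppm.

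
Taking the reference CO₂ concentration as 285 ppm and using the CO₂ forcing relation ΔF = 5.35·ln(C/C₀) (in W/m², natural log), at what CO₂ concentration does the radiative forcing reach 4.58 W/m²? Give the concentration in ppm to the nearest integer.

C ≈ 671 ppm

Set 5.35 ln(C/285) = 4.58, so ln(C/285) = 4.58/5.35 = 0.85607.
Then C/285 = e^0.85607 = 2.35389, giving C = 285 × 2.35389 = 670.86 ppm.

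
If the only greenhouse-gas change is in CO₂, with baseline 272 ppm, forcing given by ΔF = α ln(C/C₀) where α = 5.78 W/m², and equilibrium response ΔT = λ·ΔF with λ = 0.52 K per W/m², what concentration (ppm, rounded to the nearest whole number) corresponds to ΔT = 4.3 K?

Required forcing: ΔF = ΔT/λ = 4.3/0.52 = 8.2692 W/m².
Then ln(C/272) = ΔF/5.78 = 8.2692/5.78 = 1.43066.
So C = 272 × e^1.43066 = 272 × 4.18146 = 1137.36 ppm.

C ≈ 1137 ppm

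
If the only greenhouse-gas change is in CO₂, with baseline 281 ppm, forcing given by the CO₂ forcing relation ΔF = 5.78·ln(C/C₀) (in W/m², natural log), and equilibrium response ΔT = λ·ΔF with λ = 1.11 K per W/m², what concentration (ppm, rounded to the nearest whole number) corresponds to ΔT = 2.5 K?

Required forcing: ΔF = ΔT/λ = 2.5/1.11 = 2.2523 W/m².
Then ln(C/281) = ΔF/5.78 = 2.2523/5.78 = 0.38967.
So C = 281 × e^0.38967 = 281 × 1.47649 = 414.89 ppm.

C ≈ 415 ppm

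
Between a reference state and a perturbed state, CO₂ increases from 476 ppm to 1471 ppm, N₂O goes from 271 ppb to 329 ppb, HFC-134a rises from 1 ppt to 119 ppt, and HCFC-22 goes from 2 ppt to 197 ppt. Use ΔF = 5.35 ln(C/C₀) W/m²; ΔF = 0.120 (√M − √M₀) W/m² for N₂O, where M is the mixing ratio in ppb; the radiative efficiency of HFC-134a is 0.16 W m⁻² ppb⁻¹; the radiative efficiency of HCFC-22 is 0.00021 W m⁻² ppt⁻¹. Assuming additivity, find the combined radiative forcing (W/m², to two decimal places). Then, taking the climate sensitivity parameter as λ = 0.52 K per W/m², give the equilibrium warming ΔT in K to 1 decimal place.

ΔF = 6.30 W/m²; ΔT = 3.3 K

CO₂: 5.35 × ln(1471/476) = 5.35 × ln(3.09034) = 5.35 × 1.12828 = 6.0363 W/m².
N₂O: 0.120 × (√329 − √271) = 0.120 × (18.1384 − 16.4621) = 0.120 × 1.6763 = 0.2012 W/m².
HFC-134a: Δ = 119 − 1 = 118 ppt = 0.118 ppb; ΔF = 0.16 × 0.118 = 0.0189 W/m².
HCFC-22: ΔF = 0.00021 × (197 − 2) = 0.00021 × 195 = 0.0410 W/m².
Total ΔF = 6.0363 + 0.2012 + 0.0189 + 0.0410 = 6.2974 W/m².
ΔT = λ ΔF = 0.52 × 6.30 = 3.2760 K.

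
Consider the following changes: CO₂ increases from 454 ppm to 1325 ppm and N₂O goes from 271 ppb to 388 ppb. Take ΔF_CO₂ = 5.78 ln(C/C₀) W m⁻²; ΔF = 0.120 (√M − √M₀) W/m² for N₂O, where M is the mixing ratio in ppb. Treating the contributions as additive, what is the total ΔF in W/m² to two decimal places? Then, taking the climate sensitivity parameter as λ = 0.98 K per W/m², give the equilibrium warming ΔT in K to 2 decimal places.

CO₂: 5.78 × ln(1325/454) = 5.78 × ln(2.91850) = 5.78 × 1.07107 = 6.1908 W/m².
N₂O: 0.120 × (√388 − √271) = 0.120 × (19.6977 − 16.4621) = 0.120 × 3.2356 = 0.3883 W/m².
Total ΔF = 6.1908 + 0.3883 = 6.5791 W/m².
ΔT = λ ΔF = 0.98 × 6.58 = 6.4484 K.

ΔF = 6.58 W/m²; ΔT = 6.45 K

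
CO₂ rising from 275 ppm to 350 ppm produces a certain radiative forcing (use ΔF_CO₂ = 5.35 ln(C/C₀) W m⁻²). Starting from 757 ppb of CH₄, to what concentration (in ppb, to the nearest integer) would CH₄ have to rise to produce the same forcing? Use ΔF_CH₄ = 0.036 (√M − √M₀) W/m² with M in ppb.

M ≈ 4014 ppb

CO₂ forcing: 5.35 × ln(350/275) = 5.35 × 0.241162 = 1.29022 W/m².
Set 0.036(√M − √757) = 1.29022: √M = 1.29022/0.036 + √757 = 35.8394 + 27.5136 = 63.3530.
M = (63.3530)² = 4013.60 ppb.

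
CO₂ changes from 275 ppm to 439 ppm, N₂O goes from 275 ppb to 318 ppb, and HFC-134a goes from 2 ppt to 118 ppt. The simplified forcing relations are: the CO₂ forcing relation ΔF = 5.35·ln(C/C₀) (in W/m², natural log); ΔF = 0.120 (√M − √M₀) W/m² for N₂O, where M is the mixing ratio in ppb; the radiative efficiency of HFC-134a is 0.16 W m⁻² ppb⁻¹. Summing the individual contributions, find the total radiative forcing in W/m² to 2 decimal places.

ΔF = 2.67 W/m²

CO₂: 5.35 × ln(439/275) = 5.35 × ln(1.59636) = 5.35 × 0.46773 = 2.5024 W/m².
N₂O: 0.120 × (√318 − √275) = 0.120 × (17.8326 − 16.5831) = 0.120 × 1.2495 = 0.1499 W/m².
HFC-134a: Δ = 118 − 2 = 116 ppt = 0.116 ppb; ΔF = 0.16 × 0.116 = 0.0186 W/m².
Total ΔF = 2.5024 + 0.1499 + 0.0186 = 2.6709 W/m².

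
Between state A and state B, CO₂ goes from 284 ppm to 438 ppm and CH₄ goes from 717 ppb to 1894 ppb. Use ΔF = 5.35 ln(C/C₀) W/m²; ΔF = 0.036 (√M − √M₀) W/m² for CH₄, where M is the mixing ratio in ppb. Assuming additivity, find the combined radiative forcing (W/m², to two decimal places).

ΔF = 2.92 W/m²

CO₂: 5.35 × ln(438/284) = 5.35 × ln(1.54225) = 5.35 × 0.43324 = 2.3178 W/m².
CH₄: 0.036 × (√1894 − √717) = 0.036 × (43.5201 − 26.7769) = 0.036 × 16.7432 = 0.6028 W/m².
Total ΔF = 2.3178 + 0.6028 = 2.9206 W/m².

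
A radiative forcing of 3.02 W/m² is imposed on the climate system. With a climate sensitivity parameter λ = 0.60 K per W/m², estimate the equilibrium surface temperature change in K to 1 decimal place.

ΔT = 1.8 K

ΔT = λ ΔF = 0.60 × 3.02 = 1.8120 K.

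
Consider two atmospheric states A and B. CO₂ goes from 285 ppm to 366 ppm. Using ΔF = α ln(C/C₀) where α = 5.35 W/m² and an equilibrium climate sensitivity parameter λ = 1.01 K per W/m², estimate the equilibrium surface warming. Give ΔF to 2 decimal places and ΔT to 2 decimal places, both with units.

ΔF = 1.34 W/m²; ΔT = 1.35 K

CO₂: 5.35 × ln(366/285) = 5.35 × ln(1.28421) = 5.35 × 0.25014 = 1.3382 W/m².
ΔT = λ ΔF = 1.01 × 1.34 = 1.3534 K.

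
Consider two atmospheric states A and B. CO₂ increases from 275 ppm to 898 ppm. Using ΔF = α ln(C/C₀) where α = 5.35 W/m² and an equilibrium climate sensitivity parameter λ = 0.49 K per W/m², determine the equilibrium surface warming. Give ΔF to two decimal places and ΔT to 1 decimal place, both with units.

ΔF = 6.33 W/m²; ΔT = 3.1 K

CO₂: 5.35 × ln(898/275) = 5.35 × ln(3.26545) = 5.35 × 1.18340 = 6.3312 W/m².
ΔT = λ ΔF = 0.49 × 6.33 = 3.1017 K.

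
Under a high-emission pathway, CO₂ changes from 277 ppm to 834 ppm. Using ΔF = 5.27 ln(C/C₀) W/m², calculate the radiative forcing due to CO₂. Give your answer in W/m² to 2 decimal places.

ΔF = 5.81 W/m²

CO₂: 5.27 × ln(834/277) = 5.27 × ln(3.01083) = 5.27 × 1.10222 = 5.8087 W/m².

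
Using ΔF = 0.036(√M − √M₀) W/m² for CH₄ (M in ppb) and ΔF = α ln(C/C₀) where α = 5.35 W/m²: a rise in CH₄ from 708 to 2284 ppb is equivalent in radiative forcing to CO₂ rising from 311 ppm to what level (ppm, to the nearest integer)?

C ≈ 359 ppm

CH₄ forcing: 0.036 × (√2284 − √708) = 0.036 × (47.7912 − 26.6083) = 0.036 × 21.1829 = 0.76258 W/m².
Set 5.35 ln(C/311) = 0.76258: ln(C/311) = 0.76258/5.35 = 0.14254, so C = 311 × e^0.14254 = 311 × 1.15320 = 358.65 ppm.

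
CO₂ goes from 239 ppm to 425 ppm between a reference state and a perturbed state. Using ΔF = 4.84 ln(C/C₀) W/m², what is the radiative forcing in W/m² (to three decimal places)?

ΔF = 2.786 W/m²

CO₂ absorption bands are partially saturated, so forcing scales with the logarithm of the concentration ratio.
CO₂: 4.84 × ln(425/239) = 4.84 × ln(1.77824) = 4.84 × 0.57562 = 2.7860 W/m².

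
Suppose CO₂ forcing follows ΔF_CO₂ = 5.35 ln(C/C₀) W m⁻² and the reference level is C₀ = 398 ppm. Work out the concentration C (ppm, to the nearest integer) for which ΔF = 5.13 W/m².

Set 5.35 ln(C/398) = 5.13, so ln(C/398) = 5.13/5.35 = 0.95888.
Then C/398 = e^0.95888 = 2.60877, giving C = 398 × 2.60877 = 1038.29 ppm.

C ≈ 1038 ppm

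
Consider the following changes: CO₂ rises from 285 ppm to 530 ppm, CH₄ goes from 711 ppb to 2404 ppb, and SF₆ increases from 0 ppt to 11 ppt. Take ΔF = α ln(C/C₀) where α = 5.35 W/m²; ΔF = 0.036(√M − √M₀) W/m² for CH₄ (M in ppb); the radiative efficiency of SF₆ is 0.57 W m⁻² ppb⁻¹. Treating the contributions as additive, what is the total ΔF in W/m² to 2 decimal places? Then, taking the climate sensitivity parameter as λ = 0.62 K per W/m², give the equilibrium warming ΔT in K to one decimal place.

ΔF = 4.13 W/m²; ΔT = 2.6 K

CO₂: 5.35 × ln(530/285) = 5.35 × ln(1.85965) = 5.35 × 0.62039 = 3.3191 W/m².
CH₄: 0.036 × (√2404 − √711) = 0.036 × (49.0306 − 26.6646) = 0.036 × 22.3660 = 0.8052 W/m².
SF₆: Δ = 11 − 0 = 11 ppt = 0.011 ppb; ΔF = 0.57 × 0.011 = 0.0063 W/m².
Total ΔF = 3.3191 + 0.8052 + 0.0063 = 4.1306 W/m².
ΔT = λ ΔF = 0.62 × 4.13 = 2.5606 K.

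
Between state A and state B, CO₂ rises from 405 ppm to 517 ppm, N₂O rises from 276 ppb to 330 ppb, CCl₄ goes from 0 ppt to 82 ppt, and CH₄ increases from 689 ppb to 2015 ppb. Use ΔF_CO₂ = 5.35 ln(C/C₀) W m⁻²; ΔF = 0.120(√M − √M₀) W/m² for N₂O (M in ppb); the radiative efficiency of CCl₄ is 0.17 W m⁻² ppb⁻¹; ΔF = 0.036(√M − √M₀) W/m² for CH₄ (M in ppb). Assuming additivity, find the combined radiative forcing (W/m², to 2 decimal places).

ΔF = 2.18 W/m²

CO₂: 5.35 × ln(517/405) = 5.35 × ln(1.27654) = 5.35 × 0.24415 = 1.3062 W/m².
N₂O: 0.120 × (√330 − √276) = 0.120 × (18.1659 − 16.6132) = 0.120 × 1.5527 = 0.1863 W/m².
CCl₄: Δ = 82 − 0 = 82 ppt = 0.082 ppb; ΔF = 0.17 × 0.082 = 0.0139 W/m².
CH₄: 0.036 × (√2015 − √689) = 0.036 × (44.8888 − 26.2488) = 0.036 × 18.6400 = 0.6710 W/m².
Total ΔF = 1.3062 + 0.1863 + 0.0139 + 0.6710 = 2.1774 W/m².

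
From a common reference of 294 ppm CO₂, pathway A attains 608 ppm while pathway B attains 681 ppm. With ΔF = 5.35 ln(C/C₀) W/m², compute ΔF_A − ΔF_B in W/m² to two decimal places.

ΔF_A − ΔF_B = -0.61 W/m²

ΔF_A = 5.35 ln(608/294) = 5.35 × 0.72660 = 3.8873 W/m².
ΔF_B = 5.35 ln(681/294) = 5.35 × 0.83998 = 4.4939 W/m².
Difference: 3.8873 − 4.4939 = -0.6066 W/m².
(Equivalently, ΔF_A − ΔF_B = 5.35 ln(608/681) = 5.35 × -0.11339 = -0.6066 W/m².)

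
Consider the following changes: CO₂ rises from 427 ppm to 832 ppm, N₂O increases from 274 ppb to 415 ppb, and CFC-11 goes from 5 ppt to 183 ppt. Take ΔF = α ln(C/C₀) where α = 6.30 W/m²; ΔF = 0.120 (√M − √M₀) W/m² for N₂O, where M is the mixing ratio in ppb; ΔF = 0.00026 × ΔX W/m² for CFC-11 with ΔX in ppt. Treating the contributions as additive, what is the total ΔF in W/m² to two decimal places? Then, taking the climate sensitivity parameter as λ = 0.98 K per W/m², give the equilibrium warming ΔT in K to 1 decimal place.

ΔF = 4.71 W/m²; ΔT = 4.6 K

CO₂: 6.30 × ln(832/427) = 6.30 × ln(1.94848) = 6.30 × 0.66705 = 4.2024 W/m².
N₂O: 0.120 × (√415 − √274) = 0.120 × (20.3715 − 16.5529) = 0.120 × 3.8186 = 0.4582 W/m².
CFC-11: ΔF = 0.00026 × (183 − 5) = 0.00026 × 178 = 0.0463 W/m².
Total ΔF = 4.2024 + 0.4582 + 0.0463 = 4.7069 W/m².
ΔT = λ ΔF = 0.98 × 4.71 = 4.6158 K.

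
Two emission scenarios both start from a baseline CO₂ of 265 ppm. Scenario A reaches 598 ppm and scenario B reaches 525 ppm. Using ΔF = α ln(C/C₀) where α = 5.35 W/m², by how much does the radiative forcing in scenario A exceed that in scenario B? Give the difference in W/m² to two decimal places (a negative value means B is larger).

ΔF_A = 5.35 ln(598/265) = 5.35 × 0.81386 = 4.3542 W/m².
ΔF_B = 5.35 ln(525/265) = 5.35 × 0.68367 = 3.6576 W/m².
Difference: 4.3542 − 3.6576 = 0.6966 W/m².

ΔF_A − ΔF_B = 0.70 W/m²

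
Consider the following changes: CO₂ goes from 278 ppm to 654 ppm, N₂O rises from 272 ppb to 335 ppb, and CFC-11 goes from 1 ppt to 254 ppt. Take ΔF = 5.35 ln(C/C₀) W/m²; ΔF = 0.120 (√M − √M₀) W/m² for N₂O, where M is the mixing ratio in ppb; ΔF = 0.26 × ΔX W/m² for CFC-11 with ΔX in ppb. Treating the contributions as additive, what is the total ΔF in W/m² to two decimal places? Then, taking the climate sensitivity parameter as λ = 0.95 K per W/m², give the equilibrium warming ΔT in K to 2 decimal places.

CO₂: 5.35 × ln(654/278) = 5.35 × ln(2.35252) = 5.35 × 0.85549 = 4.5769 W/m².
N₂O: 0.120 × (√335 − √272) = 0.120 × (18.3030 − 16.4924) = 0.120 × 1.8106 = 0.2173 W/m².
CFC-11: Δ = 254 − 1 = 253 ppt = 0.253 ppb; ΔF = 0.26 × 0.253 = 0.0658 W/m².
Total ΔF = 4.5769 + 0.2173 + 0.0658 = 4.8600 W/m².
ΔT = λ ΔF = 0.95 × 4.86 = 4.6170 K.

ΔF = 4.86 W/m²; ΔT = 4.62 K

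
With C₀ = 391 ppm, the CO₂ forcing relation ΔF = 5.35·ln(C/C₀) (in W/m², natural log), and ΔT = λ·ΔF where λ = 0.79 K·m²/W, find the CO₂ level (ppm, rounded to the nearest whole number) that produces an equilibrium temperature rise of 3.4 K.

Required forcing: ΔF = ΔT/λ = 3.4/0.79 = 4.3038 W/m².
Then ln(C/391) = ΔF/5.35 = 4.3038/5.35 = 0.80445.
So C = 391 × e^0.80445 = 391 × 2.23547 = 874.07 ppm.

C ≈ 874 ppm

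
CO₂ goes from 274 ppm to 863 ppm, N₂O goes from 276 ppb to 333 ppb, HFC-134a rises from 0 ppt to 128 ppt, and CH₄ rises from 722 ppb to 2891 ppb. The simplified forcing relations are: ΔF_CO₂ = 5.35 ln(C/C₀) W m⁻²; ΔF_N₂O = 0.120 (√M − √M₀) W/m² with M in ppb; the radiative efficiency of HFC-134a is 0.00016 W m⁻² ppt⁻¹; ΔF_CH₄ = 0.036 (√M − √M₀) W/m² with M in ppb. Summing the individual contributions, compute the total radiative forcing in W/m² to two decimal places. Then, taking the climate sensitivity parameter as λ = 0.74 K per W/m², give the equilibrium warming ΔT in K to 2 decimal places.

CO₂: 5.35 × ln(863/274) = 5.35 × ln(3.14964) = 5.35 × 1.14729 = 6.1380 W/m².
N₂O: 0.120 × (√333 − √276) = 0.120 × (18.2483 − 16.6132) = 0.120 × 1.6351 = 0.1962 W/m².
HFC-134a: ΔF = 0.00016 × (128 − 0) = 0.00016 × 128 = 0.0205 W/m².
CH₄: 0.036 × (√2891 − √722) = 0.036 × (53.7680 − 26.8701) = 0.036 × 26.8979 = 0.9683 W/m².
Total ΔF = 6.1380 + 0.1962 + 0.0205 + 0.9683 = 7.3230 W/m².
ΔT = λ ΔF = 0.74 × 7.32 = 5.4168 K.

ΔF = 7.32 W/m²; ΔT = 5.42 K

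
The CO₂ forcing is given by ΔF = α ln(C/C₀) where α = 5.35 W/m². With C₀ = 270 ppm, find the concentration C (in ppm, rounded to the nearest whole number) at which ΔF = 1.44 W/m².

Set 5.35 ln(C/270) = 1.44, so ln(C/270) = 1.44/5.35 = 0.26916.
Then C/270 = e^0.26916 = 1.30886, giving C = 270 × 1.30886 = 353.39 ppm.

C ≈ 353 ppm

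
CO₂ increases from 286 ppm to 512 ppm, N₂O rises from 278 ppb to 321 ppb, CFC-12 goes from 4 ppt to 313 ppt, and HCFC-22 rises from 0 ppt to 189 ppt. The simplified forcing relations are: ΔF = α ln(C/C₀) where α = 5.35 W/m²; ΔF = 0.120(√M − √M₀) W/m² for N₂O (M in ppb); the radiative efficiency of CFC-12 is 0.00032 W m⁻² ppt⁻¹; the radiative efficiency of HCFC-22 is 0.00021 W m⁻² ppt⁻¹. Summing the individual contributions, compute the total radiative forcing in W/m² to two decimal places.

CO₂: 5.35 × ln(512/286) = 5.35 × ln(1.79021) = 5.35 × 0.58233 = 3.1155 W/m².
N₂O: 0.120 × (√321 − √278) = 0.120 × (17.9165 − 16.6733) = 0.120 × 1.2432 = 0.1492 W/m².
CFC-12: ΔF = 0.00032 × (313 − 4) = 0.00032 × 309 = 0.0989 W/m².
HCFC-22: ΔF = 0.00021 × (189 − 0) = 0.00021 × 189 = 0.0397 W/m².
Total ΔF = 3.1155 + 0.1492 + 0.0989 + 0.0397 = 3.4033 W/m².

ΔF = 3.40 W/m²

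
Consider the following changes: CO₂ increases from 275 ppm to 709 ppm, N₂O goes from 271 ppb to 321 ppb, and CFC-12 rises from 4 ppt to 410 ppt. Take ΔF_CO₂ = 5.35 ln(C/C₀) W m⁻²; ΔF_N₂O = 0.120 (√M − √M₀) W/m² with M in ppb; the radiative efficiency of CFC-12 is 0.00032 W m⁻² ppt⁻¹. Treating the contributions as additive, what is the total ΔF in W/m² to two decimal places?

ΔF = 5.37 W/m²

CO₂: 5.35 × ln(709/275) = 5.35 × ln(2.57818) = 5.35 × 0.94708 = 5.0669 W/m².
N₂O: 0.120 × (√321 − √271) = 0.120 × (17.9165 − 16.4621) = 0.120 × 1.4544 = 0.1745 W/m².
CFC-12: ΔF = 0.00032 × (410 − 4) = 0.00032 × 406 = 0.1299 W/m².
Total ΔF = 5.0669 + 0.1745 + 0.1299 = 5.3713 W/m².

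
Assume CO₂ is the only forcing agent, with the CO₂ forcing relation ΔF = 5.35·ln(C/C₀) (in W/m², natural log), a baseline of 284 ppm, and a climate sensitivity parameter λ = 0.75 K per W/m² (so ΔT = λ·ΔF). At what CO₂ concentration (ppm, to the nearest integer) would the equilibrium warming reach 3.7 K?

C ≈ 714 ppm

Required forcing: ΔF = ΔT/λ = 3.7/0.75 = 4.9333 W/m².
Then ln(C/284) = ΔF/5.35 = 4.9333/5.35 = 0.92211.
So C = 284 × e^0.92211 = 284 × 2.51459 = 714.14 ppm.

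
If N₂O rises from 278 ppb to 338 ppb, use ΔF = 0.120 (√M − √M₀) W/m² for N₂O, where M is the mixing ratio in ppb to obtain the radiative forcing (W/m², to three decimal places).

ΔF = 0.205 W/m²

N₂O: 0.120 × (√338 − √278) = 0.120 × (18.3848 − 16.6733) = 0.120 × 1.7115 = 0.2054 W/m².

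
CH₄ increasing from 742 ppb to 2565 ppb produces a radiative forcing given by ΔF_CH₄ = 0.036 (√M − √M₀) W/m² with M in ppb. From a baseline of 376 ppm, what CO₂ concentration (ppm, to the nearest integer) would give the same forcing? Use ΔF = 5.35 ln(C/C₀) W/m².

CH₄ forcing: 0.036 × (√2565 − √742) = 0.036 × (50.6458 − 27.2397) = 0.036 × 23.4061 = 0.84262 W/m².
Set 5.35 ln(C/376) = 0.84262: ln(C/376) = 0.84262/5.35 = 0.15750, so C = 376 × e^0.15750 = 376 × 1.17058 = 440.14 ppm.

C ≈ 440 ppm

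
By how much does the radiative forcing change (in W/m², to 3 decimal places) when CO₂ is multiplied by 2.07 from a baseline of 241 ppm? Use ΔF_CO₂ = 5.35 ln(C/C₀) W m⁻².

ΔF = 3.892 W/m²

ΔF = 5.35 × ln(2.07) = 5.35 × 0.72755 = 3.8924 W/m².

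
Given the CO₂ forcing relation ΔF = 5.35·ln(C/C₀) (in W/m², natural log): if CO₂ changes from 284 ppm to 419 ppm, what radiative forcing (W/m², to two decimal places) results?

CO₂: 5.35 × ln(419/284) = 5.35 × ln(1.47535) = 5.35 × 0.38890 = 2.0806 W/m².

ΔF = 2.08 W/m²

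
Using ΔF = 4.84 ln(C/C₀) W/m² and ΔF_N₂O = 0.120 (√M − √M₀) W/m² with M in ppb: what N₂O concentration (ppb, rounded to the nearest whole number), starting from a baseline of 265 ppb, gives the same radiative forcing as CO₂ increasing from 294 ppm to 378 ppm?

M ≈ 698 ppb

CO₂ forcing: 4.84 × ln(378/294) = 4.84 × 0.251314 = 1.21636 W/m².
Set 0.120(√M − √265) = 1.21636: √M = 1.21636/0.120 + √265 = 10.1363 + 16.2788 = 26.4151.
M = (26.4151)² = 697.76 ppb.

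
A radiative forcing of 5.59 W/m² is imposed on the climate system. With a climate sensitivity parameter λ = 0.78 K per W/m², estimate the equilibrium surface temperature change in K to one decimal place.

ΔT = λ ΔF = 0.78 × 5.59 = 4.3602 K.

ΔT = 4.4 K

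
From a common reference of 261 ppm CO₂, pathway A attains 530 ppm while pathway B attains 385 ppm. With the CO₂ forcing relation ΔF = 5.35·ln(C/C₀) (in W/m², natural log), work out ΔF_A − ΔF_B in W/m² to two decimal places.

ΔF_A = 5.35 ln(530/261) = 5.35 × 0.70836 = 3.7897 W/m².
ΔF_B = 5.35 ln(385/261) = 5.35 × 0.38872 = 2.0797 W/m².
Difference: 3.7897 − 2.0797 = 1.7100 W/m².

ΔF_A − ΔF_B = 1.71 W/m²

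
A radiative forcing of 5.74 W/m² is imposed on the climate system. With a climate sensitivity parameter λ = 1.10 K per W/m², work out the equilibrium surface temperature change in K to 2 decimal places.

ΔT = 6.31 K

ΔT = λ ΔF = 1.10 × 5.74 = 6.3140 K.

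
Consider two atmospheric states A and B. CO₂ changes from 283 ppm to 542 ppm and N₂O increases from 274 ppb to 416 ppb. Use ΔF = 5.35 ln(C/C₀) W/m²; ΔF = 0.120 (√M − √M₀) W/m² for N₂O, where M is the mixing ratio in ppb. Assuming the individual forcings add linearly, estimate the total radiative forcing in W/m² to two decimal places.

ΔF = 3.94 W/m²

CO₂: 5.35 × ln(542/283) = 5.35 × ln(1.91519) = 5.35 × 0.64982 = 3.4765 W/m².
N₂O: 0.120 × (√416 − √274) = 0.120 × (20.3961 − 16.5529) = 0.120 × 3.8432 = 0.4612 W/m².
Total ΔF = 3.4765 + 0.4612 = 3.9377 W/m².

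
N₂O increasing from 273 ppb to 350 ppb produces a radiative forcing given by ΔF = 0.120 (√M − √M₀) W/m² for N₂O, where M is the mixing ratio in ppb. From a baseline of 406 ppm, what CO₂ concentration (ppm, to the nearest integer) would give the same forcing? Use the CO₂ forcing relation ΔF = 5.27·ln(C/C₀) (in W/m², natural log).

N₂O forcing: 0.120 × (√350 − √273) = 0.120 × (18.7083 − 16.5227) = 0.120 × 2.1856 = 0.26227 W/m².
Set 5.27 ln(C/406) = 0.26227: ln(C/406) = 0.26227/5.27 = 0.04977, so C = 406 × e^0.04977 = 406 × 1.05103 = 426.72 ppm.

C ≈ 427 ppm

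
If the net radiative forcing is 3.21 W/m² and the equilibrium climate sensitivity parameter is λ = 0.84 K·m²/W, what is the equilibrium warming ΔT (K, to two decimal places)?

ΔT = 2.70 K

ΔT = λ ΔF = 0.84 × 3.21 = 2.6964 K.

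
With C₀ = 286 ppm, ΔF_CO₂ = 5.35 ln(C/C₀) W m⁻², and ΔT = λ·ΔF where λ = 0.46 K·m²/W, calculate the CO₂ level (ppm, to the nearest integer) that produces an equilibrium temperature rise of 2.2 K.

C ≈ 699 ppm

Required forcing: ΔF = ΔT/λ = 2.2/0.46 = 4.7826 W/m².
Then ln(C/286) = ΔF/5.35 = 4.7826/5.35 = 0.89394.
So C = 286 × e^0.89394 = 286 × 2.44474 = 699.20 ppm.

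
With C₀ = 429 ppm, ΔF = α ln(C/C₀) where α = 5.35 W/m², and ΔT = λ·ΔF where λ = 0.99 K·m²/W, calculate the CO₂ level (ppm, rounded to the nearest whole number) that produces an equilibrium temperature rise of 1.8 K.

C ≈ 603 ppm

Required forcing: ΔF = ΔT/λ = 1.8/0.99 = 1.8182 W/m².
Then ln(C/429) = ΔF/5.35 = 1.8182/5.35 = 0.33985.
So C = 429 × e^0.33985 = 429 × 1.40474 = 602.63 ppm.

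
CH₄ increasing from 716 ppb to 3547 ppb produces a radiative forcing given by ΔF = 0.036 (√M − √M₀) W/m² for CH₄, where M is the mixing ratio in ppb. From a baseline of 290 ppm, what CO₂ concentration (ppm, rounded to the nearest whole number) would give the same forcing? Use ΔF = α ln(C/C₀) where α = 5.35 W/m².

CH₄ forcing: 0.036 × (√3547 − √716) = 0.036 × (59.5567 − 26.7582) = 0.036 × 32.7985 = 1.18075 W/m².
Set 5.35 ln(C/290) = 1.18075: ln(C/290) = 1.18075/5.35 = 0.22070, so C = 290 × e^0.22070 = 290 × 1.24695 = 361.62 ppm.

C ≈ 362 ppm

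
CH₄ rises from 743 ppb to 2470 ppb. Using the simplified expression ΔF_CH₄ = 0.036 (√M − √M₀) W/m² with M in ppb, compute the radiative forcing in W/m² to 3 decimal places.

CH₄: 0.036 × (√2470 − √743) = 0.036 × (49.6991 − 27.2580) = 0.036 × 22.4411 = 0.8079 W/m².

ΔF = 0.808 W/m²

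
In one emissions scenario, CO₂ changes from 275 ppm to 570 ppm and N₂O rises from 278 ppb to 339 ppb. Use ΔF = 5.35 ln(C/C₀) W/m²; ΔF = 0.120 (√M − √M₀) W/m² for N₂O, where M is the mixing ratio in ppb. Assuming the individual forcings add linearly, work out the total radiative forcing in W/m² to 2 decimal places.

CO₂: 5.35 × ln(570/275) = 5.35 × ln(2.07273) = 5.35 × 0.72887 = 3.8995 W/m².
N₂O: 0.120 × (√339 − √278) = 0.120 × (18.4120 − 16.6733) = 0.120 × 1.7387 = 0.2086 W/m².
Total ΔF = 3.8995 + 0.2086 = 4.1081 W/m².

ΔF = 4.11 W/m²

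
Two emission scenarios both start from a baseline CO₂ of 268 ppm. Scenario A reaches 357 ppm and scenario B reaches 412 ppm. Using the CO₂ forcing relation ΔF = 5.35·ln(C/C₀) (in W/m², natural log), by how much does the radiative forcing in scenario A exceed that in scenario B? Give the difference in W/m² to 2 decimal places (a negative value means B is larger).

ΔF_A − ΔF_B = -0.77 W/m²

ΔF_A = 5.35 ln(357/268) = 5.35 × 0.28675 = 1.5341 W/m².
ΔF_B = 5.35 ln(412/268) = 5.35 × 0.43004 = 2.3007 W/m².
Difference: 1.5341 − 2.3007 = -0.7666 W/m².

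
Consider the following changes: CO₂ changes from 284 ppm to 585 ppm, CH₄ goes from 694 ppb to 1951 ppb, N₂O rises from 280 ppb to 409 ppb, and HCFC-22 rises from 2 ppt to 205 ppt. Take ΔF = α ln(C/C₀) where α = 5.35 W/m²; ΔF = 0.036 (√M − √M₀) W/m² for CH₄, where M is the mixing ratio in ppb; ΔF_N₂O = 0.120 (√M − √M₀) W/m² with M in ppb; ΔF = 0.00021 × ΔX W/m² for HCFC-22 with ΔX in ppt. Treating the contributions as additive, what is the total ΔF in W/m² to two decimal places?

CO₂: 5.35 × ln(585/284) = 5.35 × ln(2.05986) = 5.35 × 0.72264 = 3.8661 W/m².
CH₄: 0.036 × (√1951 − √694) = 0.036 × (44.1701 − 26.3439) = 0.036 × 17.8262 = 0.6417 W/m².
N₂O: 0.120 × (√409 − √280) = 0.120 × (20.2237 − 16.7332) = 0.120 × 3.4905 = 0.4189 W/m².
HCFC-22: ΔF = 0.00021 × (205 − 2) = 0.00021 × 203 = 0.0426 W/m².
Total ΔF = 3.8661 + 0.6417 + 0.4189 + 0.0426 = 4.9693 W/m².

ΔF = 4.97 W/m²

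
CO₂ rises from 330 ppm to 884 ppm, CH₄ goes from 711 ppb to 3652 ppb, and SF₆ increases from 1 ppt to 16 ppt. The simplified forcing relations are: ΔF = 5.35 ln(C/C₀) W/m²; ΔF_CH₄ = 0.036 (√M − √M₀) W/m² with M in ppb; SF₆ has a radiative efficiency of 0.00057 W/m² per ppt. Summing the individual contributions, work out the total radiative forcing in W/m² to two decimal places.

ΔF = 6.50 W/m²

CO₂: 5.35 × ln(884/330) = 5.35 × ln(2.67879) = 5.35 × 0.98537 = 5.2717 W/m².
CH₄: 0.036 × (√3652 − √711) = 0.036 × (60.4318 − 26.6646) = 0.036 × 33.7672 = 1.2156 W/m².
SF₆: ΔF = 0.00057 × (16 − 1) = 0.00057 × 15 = 0.0086 W/m².
Total ΔF = 5.2717 + 1.2156 + 0.0086 = 6.4959 W/m².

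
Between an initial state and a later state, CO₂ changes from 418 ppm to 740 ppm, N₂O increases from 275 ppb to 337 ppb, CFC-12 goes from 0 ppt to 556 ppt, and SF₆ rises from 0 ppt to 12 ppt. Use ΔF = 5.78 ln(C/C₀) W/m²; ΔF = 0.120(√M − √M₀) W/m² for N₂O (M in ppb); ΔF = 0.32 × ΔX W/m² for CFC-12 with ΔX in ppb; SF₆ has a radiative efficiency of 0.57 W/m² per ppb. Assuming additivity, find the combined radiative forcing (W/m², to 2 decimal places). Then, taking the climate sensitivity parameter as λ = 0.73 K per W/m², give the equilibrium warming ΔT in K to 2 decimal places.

ΔF = 3.70 W/m²; ΔT = 2.70 K

CO₂: 5.78 × ln(740/418) = 5.78 × ln(1.77033) = 5.78 × 0.57117 = 3.3014 W/m².
N₂O: 0.120 × (√337 − √275) = 0.120 × (18.3576 − 16.5831) = 0.120 × 1.7745 = 0.2129 W/m².
CFC-12: Δ = 556 − 0 = 556 ppt = 0.556 ppb; ΔF = 0.32 × 0.556 = 0.1779 W/m².
SF₆: Δ = 12 − 0 = 12 ppt = 0.012 ppb; ΔF = 0.57 × 0.012 = 0.0068 W/m².
Total ΔF = 3.3014 + 0.2129 + 0.1779 + 0.0068 = 3.6990 W/m².
ΔT = λ ΔF = 0.73 × 3.70 = 2.7010 K.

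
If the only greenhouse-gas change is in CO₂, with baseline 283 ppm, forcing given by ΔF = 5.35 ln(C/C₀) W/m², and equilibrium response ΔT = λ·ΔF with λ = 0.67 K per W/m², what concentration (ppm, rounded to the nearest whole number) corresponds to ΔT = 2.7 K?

C ≈ 601 ppm

Required forcing: ΔF = ΔT/λ = 2.7/0.67 = 4.0299 W/m².
Then ln(C/283) = ΔF/5.35 = 4.0299/5.35 = 0.75325.
So C = 283 × e^0.75325 = 283 × 2.12389 = 601.06 ppm.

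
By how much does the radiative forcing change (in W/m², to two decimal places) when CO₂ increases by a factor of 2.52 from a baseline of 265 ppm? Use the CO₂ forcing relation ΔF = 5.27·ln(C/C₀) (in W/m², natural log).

ΔF = 4.87 W/m²

ΔF = 5.27 × ln(2.52) = 5.27 × 0.92426 = 4.8709 W/m².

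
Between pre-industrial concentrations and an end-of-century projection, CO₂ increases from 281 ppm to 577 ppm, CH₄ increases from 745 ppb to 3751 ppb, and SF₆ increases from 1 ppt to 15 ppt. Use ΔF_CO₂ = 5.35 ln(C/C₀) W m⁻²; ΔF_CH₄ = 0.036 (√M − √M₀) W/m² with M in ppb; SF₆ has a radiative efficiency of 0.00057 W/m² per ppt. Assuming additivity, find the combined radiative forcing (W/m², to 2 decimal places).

ΔF = 5.08 W/m²

CO₂: 5.35 × ln(577/281) = 5.35 × ln(2.05338) = 5.35 × 0.71949 = 3.8493 W/m².
CH₄: 0.036 × (√3751 − √745) = 0.036 × (61.2454 − 27.2947) = 0.036 × 33.9507 = 1.2222 W/m².
SF₆: ΔF = 0.00057 × (15 − 1) = 0.00057 × 14 = 0.0080 W/m².
Total ΔF = 3.8493 + 1.2222 + 0.0080 = 5.0795 W/m².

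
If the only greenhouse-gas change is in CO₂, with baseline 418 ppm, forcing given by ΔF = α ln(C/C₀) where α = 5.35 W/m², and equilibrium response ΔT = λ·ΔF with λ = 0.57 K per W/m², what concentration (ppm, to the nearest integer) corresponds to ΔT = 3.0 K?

Required forcing: ΔF = ΔT/λ = 3.0/0.57 = 5.2632 W/m².
Then ln(C/418) = ΔF/5.35 = 5.2632/5.35 = 0.98378.
So C = 418 × e^0.98378 = 418 × 2.67455 = 1117.96 ppm.

C ≈ 1118 ppm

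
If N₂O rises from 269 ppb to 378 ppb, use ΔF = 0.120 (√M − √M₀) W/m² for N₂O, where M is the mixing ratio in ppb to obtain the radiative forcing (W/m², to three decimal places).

N₂O: 0.120 × (√378 − √269) = 0.120 × (19.4422 − 16.4012) = 0.120 × 3.0410 = 0.3649 W/m².

ΔF = 0.365 W/m²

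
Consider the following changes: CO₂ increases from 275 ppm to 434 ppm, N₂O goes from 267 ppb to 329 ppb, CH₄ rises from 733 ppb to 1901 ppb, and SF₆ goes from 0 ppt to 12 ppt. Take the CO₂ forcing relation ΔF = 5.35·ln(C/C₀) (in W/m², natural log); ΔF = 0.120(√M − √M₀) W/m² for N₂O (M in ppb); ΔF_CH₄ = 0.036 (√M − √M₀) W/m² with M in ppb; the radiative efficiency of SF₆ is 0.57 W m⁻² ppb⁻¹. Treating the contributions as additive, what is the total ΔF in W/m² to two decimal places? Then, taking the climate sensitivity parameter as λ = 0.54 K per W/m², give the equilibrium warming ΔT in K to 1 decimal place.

CO₂: 5.35 × ln(434/275) = 5.35 × ln(1.57818) = 5.35 × 0.45627 = 2.4410 W/m².
N₂O: 0.120 × (√329 − √267) = 0.120 × (18.1384 − 16.3401) = 0.120 × 1.7983 = 0.2158 W/m².
CH₄: 0.036 × (√1901 − √733) = 0.036 × (43.6005 − 27.0740) = 0.036 × 16.5265 = 0.5950 W/m².
SF₆: Δ = 12 − 0 = 12 ppt = 0.012 ppb; ΔF = 0.57 × 0.012 = 0.0068 W/m².
Total ΔF = 2.4410 + 0.2158 + 0.5950 + 0.0068 = 3.2586 W/m².
ΔT = λ ΔF = 0.54 × 3.26 = 1.7604 K.

ΔF = 3.26 W/m²; ΔT = 1.8 K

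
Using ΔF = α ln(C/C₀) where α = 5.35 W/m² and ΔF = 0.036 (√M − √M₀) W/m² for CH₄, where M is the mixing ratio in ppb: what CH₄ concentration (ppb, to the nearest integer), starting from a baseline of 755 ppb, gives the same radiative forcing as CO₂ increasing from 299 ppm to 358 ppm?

CO₂ forcing: 5.35 × ln(358/299) = 5.35 × 0.180089 = 0.96348 W/m².
Set 0.036(√M − √755) = 0.96348: √M = 0.96348/0.036 + √755 = 26.7633 + 27.4773 = 54.2406.
M = (54.2406)² = 2942.04 ppb.

M ≈ 2942 ppb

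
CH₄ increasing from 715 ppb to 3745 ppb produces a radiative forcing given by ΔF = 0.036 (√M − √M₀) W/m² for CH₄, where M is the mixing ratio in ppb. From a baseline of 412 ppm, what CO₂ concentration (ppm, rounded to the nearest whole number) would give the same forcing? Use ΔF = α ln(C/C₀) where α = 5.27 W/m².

C ≈ 521 ppm

CH₄ forcing: 0.036 × (√3745 − √715) = 0.036 × (61.1964 − 26.7395) = 0.036 × 34.4569 = 1.24045 W/m².
Set 5.27 ln(C/412) = 1.24045: ln(C/412) = 1.24045/5.27 = 0.23538, so C = 412 × e^0.23538 = 412 × 1.26539 = 521.34 ppm.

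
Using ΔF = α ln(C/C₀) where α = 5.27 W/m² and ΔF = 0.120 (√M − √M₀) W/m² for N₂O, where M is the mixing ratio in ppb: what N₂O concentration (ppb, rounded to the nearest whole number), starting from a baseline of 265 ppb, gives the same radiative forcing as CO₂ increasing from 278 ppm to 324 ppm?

CO₂ forcing: 5.27 × ln(324/278) = 5.27 × 0.153122 = 0.80695 W/m².
Set 0.120(√M − √265) = 0.80695: √M = 0.80695/0.120 + √265 = 6.7246 + 16.2788 = 23.0034.
M = (23.0034)² = 529.16 ppb.

M ≈ 529 ppb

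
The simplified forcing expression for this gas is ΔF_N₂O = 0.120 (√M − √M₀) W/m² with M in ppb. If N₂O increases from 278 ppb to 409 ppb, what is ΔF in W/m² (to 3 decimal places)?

N₂O: 0.120 × (√409 − √278) = 0.120 × (20.2237 − 16.6733) = 0.120 × 3.5504 = 0.4260 W/m².

ΔF = 0.426 W/m²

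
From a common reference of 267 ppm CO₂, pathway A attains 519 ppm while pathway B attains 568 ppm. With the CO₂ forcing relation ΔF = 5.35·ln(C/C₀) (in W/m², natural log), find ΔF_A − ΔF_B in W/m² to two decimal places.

ΔF_A = 5.35 ln(519/267) = 5.35 × 0.66466 = 3.5559 W/m².
ΔF_B = 5.35 ln(568/267) = 5.35 × 0.75487 = 4.0386 W/m².
Difference: 3.5559 − 4.0386 = -0.4827 W/m².

ΔF_A − ΔF_B = -0.48 W/m²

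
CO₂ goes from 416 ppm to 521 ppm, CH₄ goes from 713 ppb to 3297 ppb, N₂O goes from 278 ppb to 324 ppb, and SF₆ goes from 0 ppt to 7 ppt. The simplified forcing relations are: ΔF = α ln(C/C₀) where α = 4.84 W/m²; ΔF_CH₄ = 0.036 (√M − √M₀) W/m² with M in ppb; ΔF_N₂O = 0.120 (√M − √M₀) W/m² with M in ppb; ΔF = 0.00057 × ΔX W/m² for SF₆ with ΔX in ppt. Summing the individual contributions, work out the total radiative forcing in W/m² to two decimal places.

CO₂: 4.84 × ln(521/416) = 4.84 × ln(1.25240) = 4.84 × 0.22506 = 1.0893 W/m².
CH₄: 0.036 × (√3297 − √713) = 0.036 × (57.4195 − 26.7021) = 0.036 × 30.7174 = 1.1058 W/m².
N₂O: 0.120 × (√324 − √278) = 0.120 × (18.0000 − 16.6733) = 0.120 × 1.3267 = 0.1592 W/m².
SF₆: ΔF = 0.00057 × (7 − 0) = 0.00057 × 7 = 0.0040 W/m².
Total ΔF = 1.0893 + 1.1058 + 0.1592 + 0.0040 = 2.3583 W/m².

ΔF = 2.36 W/m²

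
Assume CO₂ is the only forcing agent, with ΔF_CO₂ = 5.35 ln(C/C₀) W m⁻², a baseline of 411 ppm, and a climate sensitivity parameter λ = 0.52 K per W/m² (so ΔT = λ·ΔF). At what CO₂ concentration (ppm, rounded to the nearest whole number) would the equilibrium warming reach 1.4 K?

Required forcing: ΔF = ΔT/λ = 1.4/0.52 = 2.6923 W/m².
Then ln(C/411) = ΔF/5.35 = 2.6923/5.35 = 0.50323.
So C = 411 × e^0.50323 = 411 × 1.65406 = 679.82 ppm.

C ≈ 680 ppm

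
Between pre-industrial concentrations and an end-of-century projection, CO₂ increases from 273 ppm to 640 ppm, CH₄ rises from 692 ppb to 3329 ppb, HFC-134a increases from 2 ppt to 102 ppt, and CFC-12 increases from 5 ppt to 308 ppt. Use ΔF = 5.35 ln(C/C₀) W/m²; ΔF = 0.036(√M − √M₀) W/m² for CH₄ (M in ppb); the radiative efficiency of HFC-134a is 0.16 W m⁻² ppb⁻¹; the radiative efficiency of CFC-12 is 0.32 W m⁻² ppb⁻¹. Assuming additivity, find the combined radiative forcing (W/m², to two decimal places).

CO₂: 5.35 × ln(640/273) = 5.35 × ln(2.34432) = 5.35 × 0.85200 = 4.5582 W/m².
CH₄: 0.036 × (√3329 − √692) = 0.036 × (57.6975 − 26.3059) = 0.036 × 31.3916 = 1.1301 W/m².
HFC-134a: Δ = 102 − 2 = 100 ppt = 0.100 ppb; ΔF = 0.16 × 0.100 = 0.0160 W/m².
CFC-12: Δ = 308 − 5 = 303 ppt = 0.303 ppb; ΔF = 0.32 × 0.303 = 0.0970 W/m².
Total ΔF = 4.5582 + 1.1301 + 0.0160 + 0.0970 = 5.8013 W/m².

ΔF = 5.80 W/m²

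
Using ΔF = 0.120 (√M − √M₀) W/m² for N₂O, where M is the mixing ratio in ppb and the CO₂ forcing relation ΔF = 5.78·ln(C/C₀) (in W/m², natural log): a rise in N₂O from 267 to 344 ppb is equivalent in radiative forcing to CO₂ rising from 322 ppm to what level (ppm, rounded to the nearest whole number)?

N₂O forcing: 0.120 × (√344 − √267) = 0.120 × (18.5472 − 16.3401) = 0.120 × 2.2071 = 0.26485 W/m².
Set 5.78 ln(C/322) = 0.26485: ln(C/322) = 0.26485/5.78 = 0.04582, so C = 322 × e^0.04582 = 322 × 1.04689 = 337.10 ppm.

C ≈ 337 ppm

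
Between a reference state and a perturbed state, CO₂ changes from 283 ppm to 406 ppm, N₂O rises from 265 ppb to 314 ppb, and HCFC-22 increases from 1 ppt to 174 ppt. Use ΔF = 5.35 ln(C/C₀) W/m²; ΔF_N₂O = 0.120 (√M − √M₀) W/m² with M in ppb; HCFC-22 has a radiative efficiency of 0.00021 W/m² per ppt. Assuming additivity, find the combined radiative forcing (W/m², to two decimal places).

CO₂: 5.35 × ln(406/283) = 5.35 × ln(1.43463) = 5.35 × 0.36091 = 1.9309 W/m².
N₂O: 0.120 × (√314 − √265) = 0.120 × (17.7200 − 16.2788) = 0.120 × 1.4412 = 0.1729 W/m².
HCFC-22: ΔF = 0.00021 × (174 − 1) = 0.00021 × 173 = 0.0363 W/m².
Total ΔF = 1.9309 + 0.1729 + 0.0363 = 2.1401 W/m².

ΔF = 2.14 W/m²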